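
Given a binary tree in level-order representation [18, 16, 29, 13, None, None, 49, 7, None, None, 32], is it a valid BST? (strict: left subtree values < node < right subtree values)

Level-order array: [18, 16, 29, 13, None, None, 49, 7, None, None, 32]
Validate using subtree bounds (lo, hi): at each node, require lo < value < hi,
then recurse left with hi=value and right with lo=value.
Preorder trace (stopping at first violation):
  at node 18 with bounds (-inf, +inf): OK
  at node 16 with bounds (-inf, 18): OK
  at node 13 with bounds (-inf, 16): OK
  at node 7 with bounds (-inf, 13): OK
  at node 29 with bounds (18, +inf): OK
  at node 49 with bounds (29, +inf): OK
  at node 32 with bounds (49, +inf): VIOLATION
Node 32 violates its bound: not (49 < 32 < +inf).
Result: Not a valid BST


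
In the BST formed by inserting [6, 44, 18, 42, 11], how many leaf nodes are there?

Tree built from: [6, 44, 18, 42, 11]
Tree (level-order array): [6, None, 44, 18, None, 11, 42]
Rule: A leaf has 0 children.
Per-node child counts:
  node 6: 1 child(ren)
  node 44: 1 child(ren)
  node 18: 2 child(ren)
  node 11: 0 child(ren)
  node 42: 0 child(ren)
Matching nodes: [11, 42]
Count of leaf nodes: 2


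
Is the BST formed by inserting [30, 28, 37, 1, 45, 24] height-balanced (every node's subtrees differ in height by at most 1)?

Tree (level-order array): [30, 28, 37, 1, None, None, 45, None, 24]
Definition: a tree is height-balanced if, at every node, |h(left) - h(right)| <= 1 (empty subtree has height -1).
Bottom-up per-node check:
  node 24: h_left=-1, h_right=-1, diff=0 [OK], height=0
  node 1: h_left=-1, h_right=0, diff=1 [OK], height=1
  node 28: h_left=1, h_right=-1, diff=2 [FAIL (|1--1|=2 > 1)], height=2
  node 45: h_left=-1, h_right=-1, diff=0 [OK], height=0
  node 37: h_left=-1, h_right=0, diff=1 [OK], height=1
  node 30: h_left=2, h_right=1, diff=1 [OK], height=3
Node 28 violates the condition: |1 - -1| = 2 > 1.
Result: Not balanced


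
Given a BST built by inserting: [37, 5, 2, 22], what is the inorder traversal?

Tree insertion order: [37, 5, 2, 22]
Tree (level-order array): [37, 5, None, 2, 22]
Inorder traversal: [2, 5, 22, 37]


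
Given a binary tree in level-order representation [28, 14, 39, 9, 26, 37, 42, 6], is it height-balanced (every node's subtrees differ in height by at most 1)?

Tree (level-order array): [28, 14, 39, 9, 26, 37, 42, 6]
Definition: a tree is height-balanced if, at every node, |h(left) - h(right)| <= 1 (empty subtree has height -1).
Bottom-up per-node check:
  node 6: h_left=-1, h_right=-1, diff=0 [OK], height=0
  node 9: h_left=0, h_right=-1, diff=1 [OK], height=1
  node 26: h_left=-1, h_right=-1, diff=0 [OK], height=0
  node 14: h_left=1, h_right=0, diff=1 [OK], height=2
  node 37: h_left=-1, h_right=-1, diff=0 [OK], height=0
  node 42: h_left=-1, h_right=-1, diff=0 [OK], height=0
  node 39: h_left=0, h_right=0, diff=0 [OK], height=1
  node 28: h_left=2, h_right=1, diff=1 [OK], height=3
All nodes satisfy the balance condition.
Result: Balanced


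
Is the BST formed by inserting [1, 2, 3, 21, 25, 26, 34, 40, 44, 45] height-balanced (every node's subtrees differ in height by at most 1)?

Tree (level-order array): [1, None, 2, None, 3, None, 21, None, 25, None, 26, None, 34, None, 40, None, 44, None, 45]
Definition: a tree is height-balanced if, at every node, |h(left) - h(right)| <= 1 (empty subtree has height -1).
Bottom-up per-node check:
  node 45: h_left=-1, h_right=-1, diff=0 [OK], height=0
  node 44: h_left=-1, h_right=0, diff=1 [OK], height=1
  node 40: h_left=-1, h_right=1, diff=2 [FAIL (|-1-1|=2 > 1)], height=2
  node 34: h_left=-1, h_right=2, diff=3 [FAIL (|-1-2|=3 > 1)], height=3
  node 26: h_left=-1, h_right=3, diff=4 [FAIL (|-1-3|=4 > 1)], height=4
  node 25: h_left=-1, h_right=4, diff=5 [FAIL (|-1-4|=5 > 1)], height=5
  node 21: h_left=-1, h_right=5, diff=6 [FAIL (|-1-5|=6 > 1)], height=6
  node 3: h_left=-1, h_right=6, diff=7 [FAIL (|-1-6|=7 > 1)], height=7
  node 2: h_left=-1, h_right=7, diff=8 [FAIL (|-1-7|=8 > 1)], height=8
  node 1: h_left=-1, h_right=8, diff=9 [FAIL (|-1-8|=9 > 1)], height=9
Node 40 violates the condition: |-1 - 1| = 2 > 1.
Result: Not balanced


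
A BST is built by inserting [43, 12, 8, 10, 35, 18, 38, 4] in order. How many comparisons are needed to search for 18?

Search path for 18: 43 -> 12 -> 35 -> 18
Found: True
Comparisons: 4


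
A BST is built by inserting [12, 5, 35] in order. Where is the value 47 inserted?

Starting tree (level order): [12, 5, 35]
Insertion path: 12 -> 35
Result: insert 47 as right child of 35
Final tree (level order): [12, 5, 35, None, None, None, 47]


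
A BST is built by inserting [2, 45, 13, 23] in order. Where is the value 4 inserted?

Starting tree (level order): [2, None, 45, 13, None, None, 23]
Insertion path: 2 -> 45 -> 13
Result: insert 4 as left child of 13
Final tree (level order): [2, None, 45, 13, None, 4, 23]


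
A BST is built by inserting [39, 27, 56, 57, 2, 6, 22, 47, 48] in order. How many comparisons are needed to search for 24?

Search path for 24: 39 -> 27 -> 2 -> 6 -> 22
Found: False
Comparisons: 5


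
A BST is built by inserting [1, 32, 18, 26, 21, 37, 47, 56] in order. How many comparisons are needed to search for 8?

Search path for 8: 1 -> 32 -> 18
Found: False
Comparisons: 3


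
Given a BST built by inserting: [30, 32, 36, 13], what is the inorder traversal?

Tree insertion order: [30, 32, 36, 13]
Tree (level-order array): [30, 13, 32, None, None, None, 36]
Inorder traversal: [13, 30, 32, 36]


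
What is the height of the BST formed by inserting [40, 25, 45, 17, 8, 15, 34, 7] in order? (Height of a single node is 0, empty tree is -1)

Insertion order: [40, 25, 45, 17, 8, 15, 34, 7]
Tree (level-order array): [40, 25, 45, 17, 34, None, None, 8, None, None, None, 7, 15]
Compute height bottom-up (empty subtree = -1):
  height(7) = 1 + max(-1, -1) = 0
  height(15) = 1 + max(-1, -1) = 0
  height(8) = 1 + max(0, 0) = 1
  height(17) = 1 + max(1, -1) = 2
  height(34) = 1 + max(-1, -1) = 0
  height(25) = 1 + max(2, 0) = 3
  height(45) = 1 + max(-1, -1) = 0
  height(40) = 1 + max(3, 0) = 4
Height = 4


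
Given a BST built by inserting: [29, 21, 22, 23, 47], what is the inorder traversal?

Tree insertion order: [29, 21, 22, 23, 47]
Tree (level-order array): [29, 21, 47, None, 22, None, None, None, 23]
Inorder traversal: [21, 22, 23, 29, 47]


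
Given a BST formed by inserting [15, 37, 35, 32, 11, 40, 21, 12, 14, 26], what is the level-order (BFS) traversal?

Tree insertion order: [15, 37, 35, 32, 11, 40, 21, 12, 14, 26]
Tree (level-order array): [15, 11, 37, None, 12, 35, 40, None, 14, 32, None, None, None, None, None, 21, None, None, 26]
BFS from the root, enqueuing left then right child of each popped node:
  queue [15] -> pop 15, enqueue [11, 37], visited so far: [15]
  queue [11, 37] -> pop 11, enqueue [12], visited so far: [15, 11]
  queue [37, 12] -> pop 37, enqueue [35, 40], visited so far: [15, 11, 37]
  queue [12, 35, 40] -> pop 12, enqueue [14], visited so far: [15, 11, 37, 12]
  queue [35, 40, 14] -> pop 35, enqueue [32], visited so far: [15, 11, 37, 12, 35]
  queue [40, 14, 32] -> pop 40, enqueue [none], visited so far: [15, 11, 37, 12, 35, 40]
  queue [14, 32] -> pop 14, enqueue [none], visited so far: [15, 11, 37, 12, 35, 40, 14]
  queue [32] -> pop 32, enqueue [21], visited so far: [15, 11, 37, 12, 35, 40, 14, 32]
  queue [21] -> pop 21, enqueue [26], visited so far: [15, 11, 37, 12, 35, 40, 14, 32, 21]
  queue [26] -> pop 26, enqueue [none], visited so far: [15, 11, 37, 12, 35, 40, 14, 32, 21, 26]
Result: [15, 11, 37, 12, 35, 40, 14, 32, 21, 26]


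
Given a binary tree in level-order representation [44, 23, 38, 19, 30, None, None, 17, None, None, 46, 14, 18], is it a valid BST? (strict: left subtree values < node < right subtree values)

Level-order array: [44, 23, 38, 19, 30, None, None, 17, None, None, 46, 14, 18]
Validate using subtree bounds (lo, hi): at each node, require lo < value < hi,
then recurse left with hi=value and right with lo=value.
Preorder trace (stopping at first violation):
  at node 44 with bounds (-inf, +inf): OK
  at node 23 with bounds (-inf, 44): OK
  at node 19 with bounds (-inf, 23): OK
  at node 17 with bounds (-inf, 19): OK
  at node 14 with bounds (-inf, 17): OK
  at node 18 with bounds (17, 19): OK
  at node 30 with bounds (23, 44): OK
  at node 46 with bounds (30, 44): VIOLATION
Node 46 violates its bound: not (30 < 46 < 44).
Result: Not a valid BST


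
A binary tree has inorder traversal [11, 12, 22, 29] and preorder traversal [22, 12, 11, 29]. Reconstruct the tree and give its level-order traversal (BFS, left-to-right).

Inorder:  [11, 12, 22, 29]
Preorder: [22, 12, 11, 29]
Algorithm: preorder visits root first, so consume preorder in order;
for each root, split the current inorder slice at that value into
left-subtree inorder and right-subtree inorder, then recurse.
Recursive splits:
  root=22; inorder splits into left=[11, 12], right=[29]
  root=12; inorder splits into left=[11], right=[]
  root=11; inorder splits into left=[], right=[]
  root=29; inorder splits into left=[], right=[]
Reconstructed level-order: [22, 12, 29, 11]


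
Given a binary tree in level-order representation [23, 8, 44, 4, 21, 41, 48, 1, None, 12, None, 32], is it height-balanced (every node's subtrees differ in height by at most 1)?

Tree (level-order array): [23, 8, 44, 4, 21, 41, 48, 1, None, 12, None, 32]
Definition: a tree is height-balanced if, at every node, |h(left) - h(right)| <= 1 (empty subtree has height -1).
Bottom-up per-node check:
  node 1: h_left=-1, h_right=-1, diff=0 [OK], height=0
  node 4: h_left=0, h_right=-1, diff=1 [OK], height=1
  node 12: h_left=-1, h_right=-1, diff=0 [OK], height=0
  node 21: h_left=0, h_right=-1, diff=1 [OK], height=1
  node 8: h_left=1, h_right=1, diff=0 [OK], height=2
  node 32: h_left=-1, h_right=-1, diff=0 [OK], height=0
  node 41: h_left=0, h_right=-1, diff=1 [OK], height=1
  node 48: h_left=-1, h_right=-1, diff=0 [OK], height=0
  node 44: h_left=1, h_right=0, diff=1 [OK], height=2
  node 23: h_left=2, h_right=2, diff=0 [OK], height=3
All nodes satisfy the balance condition.
Result: Balanced


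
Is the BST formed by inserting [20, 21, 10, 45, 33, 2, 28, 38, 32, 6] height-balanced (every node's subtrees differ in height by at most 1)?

Tree (level-order array): [20, 10, 21, 2, None, None, 45, None, 6, 33, None, None, None, 28, 38, None, 32]
Definition: a tree is height-balanced if, at every node, |h(left) - h(right)| <= 1 (empty subtree has height -1).
Bottom-up per-node check:
  node 6: h_left=-1, h_right=-1, diff=0 [OK], height=0
  node 2: h_left=-1, h_right=0, diff=1 [OK], height=1
  node 10: h_left=1, h_right=-1, diff=2 [FAIL (|1--1|=2 > 1)], height=2
  node 32: h_left=-1, h_right=-1, diff=0 [OK], height=0
  node 28: h_left=-1, h_right=0, diff=1 [OK], height=1
  node 38: h_left=-1, h_right=-1, diff=0 [OK], height=0
  node 33: h_left=1, h_right=0, diff=1 [OK], height=2
  node 45: h_left=2, h_right=-1, diff=3 [FAIL (|2--1|=3 > 1)], height=3
  node 21: h_left=-1, h_right=3, diff=4 [FAIL (|-1-3|=4 > 1)], height=4
  node 20: h_left=2, h_right=4, diff=2 [FAIL (|2-4|=2 > 1)], height=5
Node 10 violates the condition: |1 - -1| = 2 > 1.
Result: Not balanced


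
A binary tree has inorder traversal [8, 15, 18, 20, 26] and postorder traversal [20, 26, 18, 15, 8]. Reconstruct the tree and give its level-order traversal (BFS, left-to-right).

Inorder:   [8, 15, 18, 20, 26]
Postorder: [20, 26, 18, 15, 8]
Algorithm: postorder visits root last, so walk postorder right-to-left;
each value is the root of the current inorder slice — split it at that
value, recurse on the right subtree first, then the left.
Recursive splits:
  root=8; inorder splits into left=[], right=[15, 18, 20, 26]
  root=15; inorder splits into left=[], right=[18, 20, 26]
  root=18; inorder splits into left=[], right=[20, 26]
  root=26; inorder splits into left=[20], right=[]
  root=20; inorder splits into left=[], right=[]
Reconstructed level-order: [8, 15, 18, 26, 20]


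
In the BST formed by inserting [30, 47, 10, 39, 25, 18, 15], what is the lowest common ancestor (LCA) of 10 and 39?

Tree insertion order: [30, 47, 10, 39, 25, 18, 15]
Tree (level-order array): [30, 10, 47, None, 25, 39, None, 18, None, None, None, 15]
In a BST, the LCA of p=10, q=39 is the first node v on the
root-to-leaf path with p <= v <= q (go left if both < v, right if both > v).
Walk from root:
  at 30: 10 <= 30 <= 39, this is the LCA
LCA = 30


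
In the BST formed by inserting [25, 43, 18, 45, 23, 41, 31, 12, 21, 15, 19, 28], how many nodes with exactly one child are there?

Tree built from: [25, 43, 18, 45, 23, 41, 31, 12, 21, 15, 19, 28]
Tree (level-order array): [25, 18, 43, 12, 23, 41, 45, None, 15, 21, None, 31, None, None, None, None, None, 19, None, 28]
Rule: These are nodes with exactly 1 non-null child.
Per-node child counts:
  node 25: 2 child(ren)
  node 18: 2 child(ren)
  node 12: 1 child(ren)
  node 15: 0 child(ren)
  node 23: 1 child(ren)
  node 21: 1 child(ren)
  node 19: 0 child(ren)
  node 43: 2 child(ren)
  node 41: 1 child(ren)
  node 31: 1 child(ren)
  node 28: 0 child(ren)
  node 45: 0 child(ren)
Matching nodes: [12, 23, 21, 41, 31]
Count of nodes with exactly one child: 5


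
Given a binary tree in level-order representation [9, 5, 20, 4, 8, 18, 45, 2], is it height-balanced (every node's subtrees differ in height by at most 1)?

Tree (level-order array): [9, 5, 20, 4, 8, 18, 45, 2]
Definition: a tree is height-balanced if, at every node, |h(left) - h(right)| <= 1 (empty subtree has height -1).
Bottom-up per-node check:
  node 2: h_left=-1, h_right=-1, diff=0 [OK], height=0
  node 4: h_left=0, h_right=-1, diff=1 [OK], height=1
  node 8: h_left=-1, h_right=-1, diff=0 [OK], height=0
  node 5: h_left=1, h_right=0, diff=1 [OK], height=2
  node 18: h_left=-1, h_right=-1, diff=0 [OK], height=0
  node 45: h_left=-1, h_right=-1, diff=0 [OK], height=0
  node 20: h_left=0, h_right=0, diff=0 [OK], height=1
  node 9: h_left=2, h_right=1, diff=1 [OK], height=3
All nodes satisfy the balance condition.
Result: Balanced


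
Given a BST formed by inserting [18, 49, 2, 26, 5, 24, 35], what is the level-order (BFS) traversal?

Tree insertion order: [18, 49, 2, 26, 5, 24, 35]
Tree (level-order array): [18, 2, 49, None, 5, 26, None, None, None, 24, 35]
BFS from the root, enqueuing left then right child of each popped node:
  queue [18] -> pop 18, enqueue [2, 49], visited so far: [18]
  queue [2, 49] -> pop 2, enqueue [5], visited so far: [18, 2]
  queue [49, 5] -> pop 49, enqueue [26], visited so far: [18, 2, 49]
  queue [5, 26] -> pop 5, enqueue [none], visited so far: [18, 2, 49, 5]
  queue [26] -> pop 26, enqueue [24, 35], visited so far: [18, 2, 49, 5, 26]
  queue [24, 35] -> pop 24, enqueue [none], visited so far: [18, 2, 49, 5, 26, 24]
  queue [35] -> pop 35, enqueue [none], visited so far: [18, 2, 49, 5, 26, 24, 35]
Result: [18, 2, 49, 5, 26, 24, 35]


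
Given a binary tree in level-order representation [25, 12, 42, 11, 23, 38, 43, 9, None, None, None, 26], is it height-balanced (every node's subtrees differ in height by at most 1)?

Tree (level-order array): [25, 12, 42, 11, 23, 38, 43, 9, None, None, None, 26]
Definition: a tree is height-balanced if, at every node, |h(left) - h(right)| <= 1 (empty subtree has height -1).
Bottom-up per-node check:
  node 9: h_left=-1, h_right=-1, diff=0 [OK], height=0
  node 11: h_left=0, h_right=-1, diff=1 [OK], height=1
  node 23: h_left=-1, h_right=-1, diff=0 [OK], height=0
  node 12: h_left=1, h_right=0, diff=1 [OK], height=2
  node 26: h_left=-1, h_right=-1, diff=0 [OK], height=0
  node 38: h_left=0, h_right=-1, diff=1 [OK], height=1
  node 43: h_left=-1, h_right=-1, diff=0 [OK], height=0
  node 42: h_left=1, h_right=0, diff=1 [OK], height=2
  node 25: h_left=2, h_right=2, diff=0 [OK], height=3
All nodes satisfy the balance condition.
Result: Balanced


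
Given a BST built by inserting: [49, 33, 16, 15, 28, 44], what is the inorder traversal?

Tree insertion order: [49, 33, 16, 15, 28, 44]
Tree (level-order array): [49, 33, None, 16, 44, 15, 28]
Inorder traversal: [15, 16, 28, 33, 44, 49]


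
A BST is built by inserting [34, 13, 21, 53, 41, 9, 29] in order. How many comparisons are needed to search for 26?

Search path for 26: 34 -> 13 -> 21 -> 29
Found: False
Comparisons: 4


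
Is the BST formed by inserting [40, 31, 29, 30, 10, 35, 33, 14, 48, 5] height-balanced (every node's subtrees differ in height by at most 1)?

Tree (level-order array): [40, 31, 48, 29, 35, None, None, 10, 30, 33, None, 5, 14]
Definition: a tree is height-balanced if, at every node, |h(left) - h(right)| <= 1 (empty subtree has height -1).
Bottom-up per-node check:
  node 5: h_left=-1, h_right=-1, diff=0 [OK], height=0
  node 14: h_left=-1, h_right=-1, diff=0 [OK], height=0
  node 10: h_left=0, h_right=0, diff=0 [OK], height=1
  node 30: h_left=-1, h_right=-1, diff=0 [OK], height=0
  node 29: h_left=1, h_right=0, diff=1 [OK], height=2
  node 33: h_left=-1, h_right=-1, diff=0 [OK], height=0
  node 35: h_left=0, h_right=-1, diff=1 [OK], height=1
  node 31: h_left=2, h_right=1, diff=1 [OK], height=3
  node 48: h_left=-1, h_right=-1, diff=0 [OK], height=0
  node 40: h_left=3, h_right=0, diff=3 [FAIL (|3-0|=3 > 1)], height=4
Node 40 violates the condition: |3 - 0| = 3 > 1.
Result: Not balanced


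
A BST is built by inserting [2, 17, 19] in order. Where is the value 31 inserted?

Starting tree (level order): [2, None, 17, None, 19]
Insertion path: 2 -> 17 -> 19
Result: insert 31 as right child of 19
Final tree (level order): [2, None, 17, None, 19, None, 31]


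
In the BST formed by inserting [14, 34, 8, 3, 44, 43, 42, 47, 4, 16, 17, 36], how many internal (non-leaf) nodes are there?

Tree built from: [14, 34, 8, 3, 44, 43, 42, 47, 4, 16, 17, 36]
Tree (level-order array): [14, 8, 34, 3, None, 16, 44, None, 4, None, 17, 43, 47, None, None, None, None, 42, None, None, None, 36]
Rule: An internal node has at least one child.
Per-node child counts:
  node 14: 2 child(ren)
  node 8: 1 child(ren)
  node 3: 1 child(ren)
  node 4: 0 child(ren)
  node 34: 2 child(ren)
  node 16: 1 child(ren)
  node 17: 0 child(ren)
  node 44: 2 child(ren)
  node 43: 1 child(ren)
  node 42: 1 child(ren)
  node 36: 0 child(ren)
  node 47: 0 child(ren)
Matching nodes: [14, 8, 3, 34, 16, 44, 43, 42]
Count of internal (non-leaf) nodes: 8


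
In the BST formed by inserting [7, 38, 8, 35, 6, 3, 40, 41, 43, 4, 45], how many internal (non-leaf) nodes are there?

Tree built from: [7, 38, 8, 35, 6, 3, 40, 41, 43, 4, 45]
Tree (level-order array): [7, 6, 38, 3, None, 8, 40, None, 4, None, 35, None, 41, None, None, None, None, None, 43, None, 45]
Rule: An internal node has at least one child.
Per-node child counts:
  node 7: 2 child(ren)
  node 6: 1 child(ren)
  node 3: 1 child(ren)
  node 4: 0 child(ren)
  node 38: 2 child(ren)
  node 8: 1 child(ren)
  node 35: 0 child(ren)
  node 40: 1 child(ren)
  node 41: 1 child(ren)
  node 43: 1 child(ren)
  node 45: 0 child(ren)
Matching nodes: [7, 6, 3, 38, 8, 40, 41, 43]
Count of internal (non-leaf) nodes: 8


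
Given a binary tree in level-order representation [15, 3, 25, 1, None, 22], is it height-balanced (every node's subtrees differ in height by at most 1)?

Tree (level-order array): [15, 3, 25, 1, None, 22]
Definition: a tree is height-balanced if, at every node, |h(left) - h(right)| <= 1 (empty subtree has height -1).
Bottom-up per-node check:
  node 1: h_left=-1, h_right=-1, diff=0 [OK], height=0
  node 3: h_left=0, h_right=-1, diff=1 [OK], height=1
  node 22: h_left=-1, h_right=-1, diff=0 [OK], height=0
  node 25: h_left=0, h_right=-1, diff=1 [OK], height=1
  node 15: h_left=1, h_right=1, diff=0 [OK], height=2
All nodes satisfy the balance condition.
Result: Balanced


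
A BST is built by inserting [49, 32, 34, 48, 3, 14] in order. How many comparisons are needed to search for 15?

Search path for 15: 49 -> 32 -> 3 -> 14
Found: False
Comparisons: 4


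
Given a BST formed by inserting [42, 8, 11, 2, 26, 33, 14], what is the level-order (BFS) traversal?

Tree insertion order: [42, 8, 11, 2, 26, 33, 14]
Tree (level-order array): [42, 8, None, 2, 11, None, None, None, 26, 14, 33]
BFS from the root, enqueuing left then right child of each popped node:
  queue [42] -> pop 42, enqueue [8], visited so far: [42]
  queue [8] -> pop 8, enqueue [2, 11], visited so far: [42, 8]
  queue [2, 11] -> pop 2, enqueue [none], visited so far: [42, 8, 2]
  queue [11] -> pop 11, enqueue [26], visited so far: [42, 8, 2, 11]
  queue [26] -> pop 26, enqueue [14, 33], visited so far: [42, 8, 2, 11, 26]
  queue [14, 33] -> pop 14, enqueue [none], visited so far: [42, 8, 2, 11, 26, 14]
  queue [33] -> pop 33, enqueue [none], visited so far: [42, 8, 2, 11, 26, 14, 33]
Result: [42, 8, 2, 11, 26, 14, 33]


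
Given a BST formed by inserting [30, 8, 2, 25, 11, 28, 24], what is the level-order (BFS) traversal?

Tree insertion order: [30, 8, 2, 25, 11, 28, 24]
Tree (level-order array): [30, 8, None, 2, 25, None, None, 11, 28, None, 24]
BFS from the root, enqueuing left then right child of each popped node:
  queue [30] -> pop 30, enqueue [8], visited so far: [30]
  queue [8] -> pop 8, enqueue [2, 25], visited so far: [30, 8]
  queue [2, 25] -> pop 2, enqueue [none], visited so far: [30, 8, 2]
  queue [25] -> pop 25, enqueue [11, 28], visited so far: [30, 8, 2, 25]
  queue [11, 28] -> pop 11, enqueue [24], visited so far: [30, 8, 2, 25, 11]
  queue [28, 24] -> pop 28, enqueue [none], visited so far: [30, 8, 2, 25, 11, 28]
  queue [24] -> pop 24, enqueue [none], visited so far: [30, 8, 2, 25, 11, 28, 24]
Result: [30, 8, 2, 25, 11, 28, 24]


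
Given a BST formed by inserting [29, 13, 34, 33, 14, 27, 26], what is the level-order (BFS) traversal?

Tree insertion order: [29, 13, 34, 33, 14, 27, 26]
Tree (level-order array): [29, 13, 34, None, 14, 33, None, None, 27, None, None, 26]
BFS from the root, enqueuing left then right child of each popped node:
  queue [29] -> pop 29, enqueue [13, 34], visited so far: [29]
  queue [13, 34] -> pop 13, enqueue [14], visited so far: [29, 13]
  queue [34, 14] -> pop 34, enqueue [33], visited so far: [29, 13, 34]
  queue [14, 33] -> pop 14, enqueue [27], visited so far: [29, 13, 34, 14]
  queue [33, 27] -> pop 33, enqueue [none], visited so far: [29, 13, 34, 14, 33]
  queue [27] -> pop 27, enqueue [26], visited so far: [29, 13, 34, 14, 33, 27]
  queue [26] -> pop 26, enqueue [none], visited so far: [29, 13, 34, 14, 33, 27, 26]
Result: [29, 13, 34, 14, 33, 27, 26]


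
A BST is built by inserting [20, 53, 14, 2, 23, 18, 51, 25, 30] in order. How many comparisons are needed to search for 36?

Search path for 36: 20 -> 53 -> 23 -> 51 -> 25 -> 30
Found: False
Comparisons: 6


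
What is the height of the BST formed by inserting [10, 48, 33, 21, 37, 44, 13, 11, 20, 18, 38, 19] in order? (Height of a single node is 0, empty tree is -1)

Insertion order: [10, 48, 33, 21, 37, 44, 13, 11, 20, 18, 38, 19]
Tree (level-order array): [10, None, 48, 33, None, 21, 37, 13, None, None, 44, 11, 20, 38, None, None, None, 18, None, None, None, None, 19]
Compute height bottom-up (empty subtree = -1):
  height(11) = 1 + max(-1, -1) = 0
  height(19) = 1 + max(-1, -1) = 0
  height(18) = 1 + max(-1, 0) = 1
  height(20) = 1 + max(1, -1) = 2
  height(13) = 1 + max(0, 2) = 3
  height(21) = 1 + max(3, -1) = 4
  height(38) = 1 + max(-1, -1) = 0
  height(44) = 1 + max(0, -1) = 1
  height(37) = 1 + max(-1, 1) = 2
  height(33) = 1 + max(4, 2) = 5
  height(48) = 1 + max(5, -1) = 6
  height(10) = 1 + max(-1, 6) = 7
Height = 7


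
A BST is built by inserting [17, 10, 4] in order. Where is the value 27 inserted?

Starting tree (level order): [17, 10, None, 4]
Insertion path: 17
Result: insert 27 as right child of 17
Final tree (level order): [17, 10, 27, 4]


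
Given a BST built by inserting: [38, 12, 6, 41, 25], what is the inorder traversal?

Tree insertion order: [38, 12, 6, 41, 25]
Tree (level-order array): [38, 12, 41, 6, 25]
Inorder traversal: [6, 12, 25, 38, 41]


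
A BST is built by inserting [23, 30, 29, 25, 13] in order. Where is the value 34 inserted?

Starting tree (level order): [23, 13, 30, None, None, 29, None, 25]
Insertion path: 23 -> 30
Result: insert 34 as right child of 30
Final tree (level order): [23, 13, 30, None, None, 29, 34, 25]


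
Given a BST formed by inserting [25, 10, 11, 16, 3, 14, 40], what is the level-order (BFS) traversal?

Tree insertion order: [25, 10, 11, 16, 3, 14, 40]
Tree (level-order array): [25, 10, 40, 3, 11, None, None, None, None, None, 16, 14]
BFS from the root, enqueuing left then right child of each popped node:
  queue [25] -> pop 25, enqueue [10, 40], visited so far: [25]
  queue [10, 40] -> pop 10, enqueue [3, 11], visited so far: [25, 10]
  queue [40, 3, 11] -> pop 40, enqueue [none], visited so far: [25, 10, 40]
  queue [3, 11] -> pop 3, enqueue [none], visited so far: [25, 10, 40, 3]
  queue [11] -> pop 11, enqueue [16], visited so far: [25, 10, 40, 3, 11]
  queue [16] -> pop 16, enqueue [14], visited so far: [25, 10, 40, 3, 11, 16]
  queue [14] -> pop 14, enqueue [none], visited so far: [25, 10, 40, 3, 11, 16, 14]
Result: [25, 10, 40, 3, 11, 16, 14]


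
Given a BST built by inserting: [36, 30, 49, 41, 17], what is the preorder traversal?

Tree insertion order: [36, 30, 49, 41, 17]
Tree (level-order array): [36, 30, 49, 17, None, 41]
Preorder traversal: [36, 30, 17, 49, 41]


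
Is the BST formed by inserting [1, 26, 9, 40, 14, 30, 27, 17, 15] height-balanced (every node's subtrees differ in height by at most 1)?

Tree (level-order array): [1, None, 26, 9, 40, None, 14, 30, None, None, 17, 27, None, 15]
Definition: a tree is height-balanced if, at every node, |h(left) - h(right)| <= 1 (empty subtree has height -1).
Bottom-up per-node check:
  node 15: h_left=-1, h_right=-1, diff=0 [OK], height=0
  node 17: h_left=0, h_right=-1, diff=1 [OK], height=1
  node 14: h_left=-1, h_right=1, diff=2 [FAIL (|-1-1|=2 > 1)], height=2
  node 9: h_left=-1, h_right=2, diff=3 [FAIL (|-1-2|=3 > 1)], height=3
  node 27: h_left=-1, h_right=-1, diff=0 [OK], height=0
  node 30: h_left=0, h_right=-1, diff=1 [OK], height=1
  node 40: h_left=1, h_right=-1, diff=2 [FAIL (|1--1|=2 > 1)], height=2
  node 26: h_left=3, h_right=2, diff=1 [OK], height=4
  node 1: h_left=-1, h_right=4, diff=5 [FAIL (|-1-4|=5 > 1)], height=5
Node 14 violates the condition: |-1 - 1| = 2 > 1.
Result: Not balanced


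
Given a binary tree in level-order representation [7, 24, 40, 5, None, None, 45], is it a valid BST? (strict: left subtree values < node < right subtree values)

Level-order array: [7, 24, 40, 5, None, None, 45]
Validate using subtree bounds (lo, hi): at each node, require lo < value < hi,
then recurse left with hi=value and right with lo=value.
Preorder trace (stopping at first violation):
  at node 7 with bounds (-inf, +inf): OK
  at node 24 with bounds (-inf, 7): VIOLATION
Node 24 violates its bound: not (-inf < 24 < 7).
Result: Not a valid BST


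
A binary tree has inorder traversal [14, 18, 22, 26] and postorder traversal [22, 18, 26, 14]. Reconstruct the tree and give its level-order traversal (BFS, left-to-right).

Inorder:   [14, 18, 22, 26]
Postorder: [22, 18, 26, 14]
Algorithm: postorder visits root last, so walk postorder right-to-left;
each value is the root of the current inorder slice — split it at that
value, recurse on the right subtree first, then the left.
Recursive splits:
  root=14; inorder splits into left=[], right=[18, 22, 26]
  root=26; inorder splits into left=[18, 22], right=[]
  root=18; inorder splits into left=[], right=[22]
  root=22; inorder splits into left=[], right=[]
Reconstructed level-order: [14, 26, 18, 22]


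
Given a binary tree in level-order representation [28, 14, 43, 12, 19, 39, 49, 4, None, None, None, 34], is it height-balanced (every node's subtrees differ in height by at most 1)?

Tree (level-order array): [28, 14, 43, 12, 19, 39, 49, 4, None, None, None, 34]
Definition: a tree is height-balanced if, at every node, |h(left) - h(right)| <= 1 (empty subtree has height -1).
Bottom-up per-node check:
  node 4: h_left=-1, h_right=-1, diff=0 [OK], height=0
  node 12: h_left=0, h_right=-1, diff=1 [OK], height=1
  node 19: h_left=-1, h_right=-1, diff=0 [OK], height=0
  node 14: h_left=1, h_right=0, diff=1 [OK], height=2
  node 34: h_left=-1, h_right=-1, diff=0 [OK], height=0
  node 39: h_left=0, h_right=-1, diff=1 [OK], height=1
  node 49: h_left=-1, h_right=-1, diff=0 [OK], height=0
  node 43: h_left=1, h_right=0, diff=1 [OK], height=2
  node 28: h_left=2, h_right=2, diff=0 [OK], height=3
All nodes satisfy the balance condition.
Result: Balanced


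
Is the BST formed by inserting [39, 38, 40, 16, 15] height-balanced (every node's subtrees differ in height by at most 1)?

Tree (level-order array): [39, 38, 40, 16, None, None, None, 15]
Definition: a tree is height-balanced if, at every node, |h(left) - h(right)| <= 1 (empty subtree has height -1).
Bottom-up per-node check:
  node 15: h_left=-1, h_right=-1, diff=0 [OK], height=0
  node 16: h_left=0, h_right=-1, diff=1 [OK], height=1
  node 38: h_left=1, h_right=-1, diff=2 [FAIL (|1--1|=2 > 1)], height=2
  node 40: h_left=-1, h_right=-1, diff=0 [OK], height=0
  node 39: h_left=2, h_right=0, diff=2 [FAIL (|2-0|=2 > 1)], height=3
Node 38 violates the condition: |1 - -1| = 2 > 1.
Result: Not balanced


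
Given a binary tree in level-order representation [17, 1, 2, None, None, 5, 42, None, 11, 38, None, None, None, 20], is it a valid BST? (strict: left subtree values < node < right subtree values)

Level-order array: [17, 1, 2, None, None, 5, 42, None, 11, 38, None, None, None, 20]
Validate using subtree bounds (lo, hi): at each node, require lo < value < hi,
then recurse left with hi=value and right with lo=value.
Preorder trace (stopping at first violation):
  at node 17 with bounds (-inf, +inf): OK
  at node 1 with bounds (-inf, 17): OK
  at node 2 with bounds (17, +inf): VIOLATION
Node 2 violates its bound: not (17 < 2 < +inf).
Result: Not a valid BST


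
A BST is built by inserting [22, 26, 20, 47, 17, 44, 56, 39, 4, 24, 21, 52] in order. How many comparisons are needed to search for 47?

Search path for 47: 22 -> 26 -> 47
Found: True
Comparisons: 3


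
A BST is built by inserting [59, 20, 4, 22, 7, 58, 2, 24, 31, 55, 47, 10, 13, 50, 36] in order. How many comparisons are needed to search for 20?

Search path for 20: 59 -> 20
Found: True
Comparisons: 2


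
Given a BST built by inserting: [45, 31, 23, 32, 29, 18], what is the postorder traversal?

Tree insertion order: [45, 31, 23, 32, 29, 18]
Tree (level-order array): [45, 31, None, 23, 32, 18, 29]
Postorder traversal: [18, 29, 23, 32, 31, 45]


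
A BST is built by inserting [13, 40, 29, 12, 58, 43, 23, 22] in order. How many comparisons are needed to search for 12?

Search path for 12: 13 -> 12
Found: True
Comparisons: 2


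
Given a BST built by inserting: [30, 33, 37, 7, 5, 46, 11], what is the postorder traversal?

Tree insertion order: [30, 33, 37, 7, 5, 46, 11]
Tree (level-order array): [30, 7, 33, 5, 11, None, 37, None, None, None, None, None, 46]
Postorder traversal: [5, 11, 7, 46, 37, 33, 30]


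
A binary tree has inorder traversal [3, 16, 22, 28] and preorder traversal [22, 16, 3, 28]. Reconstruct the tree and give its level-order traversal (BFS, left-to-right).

Inorder:  [3, 16, 22, 28]
Preorder: [22, 16, 3, 28]
Algorithm: preorder visits root first, so consume preorder in order;
for each root, split the current inorder slice at that value into
left-subtree inorder and right-subtree inorder, then recurse.
Recursive splits:
  root=22; inorder splits into left=[3, 16], right=[28]
  root=16; inorder splits into left=[3], right=[]
  root=3; inorder splits into left=[], right=[]
  root=28; inorder splits into left=[], right=[]
Reconstructed level-order: [22, 16, 28, 3]


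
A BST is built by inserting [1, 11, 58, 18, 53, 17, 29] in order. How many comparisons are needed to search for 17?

Search path for 17: 1 -> 11 -> 58 -> 18 -> 17
Found: True
Comparisons: 5


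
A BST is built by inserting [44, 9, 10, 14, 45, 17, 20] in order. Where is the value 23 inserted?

Starting tree (level order): [44, 9, 45, None, 10, None, None, None, 14, None, 17, None, 20]
Insertion path: 44 -> 9 -> 10 -> 14 -> 17 -> 20
Result: insert 23 as right child of 20
Final tree (level order): [44, 9, 45, None, 10, None, None, None, 14, None, 17, None, 20, None, 23]


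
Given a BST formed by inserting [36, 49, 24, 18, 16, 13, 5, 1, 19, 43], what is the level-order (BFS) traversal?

Tree insertion order: [36, 49, 24, 18, 16, 13, 5, 1, 19, 43]
Tree (level-order array): [36, 24, 49, 18, None, 43, None, 16, 19, None, None, 13, None, None, None, 5, None, 1]
BFS from the root, enqueuing left then right child of each popped node:
  queue [36] -> pop 36, enqueue [24, 49], visited so far: [36]
  queue [24, 49] -> pop 24, enqueue [18], visited so far: [36, 24]
  queue [49, 18] -> pop 49, enqueue [43], visited so far: [36, 24, 49]
  queue [18, 43] -> pop 18, enqueue [16, 19], visited so far: [36, 24, 49, 18]
  queue [43, 16, 19] -> pop 43, enqueue [none], visited so far: [36, 24, 49, 18, 43]
  queue [16, 19] -> pop 16, enqueue [13], visited so far: [36, 24, 49, 18, 43, 16]
  queue [19, 13] -> pop 19, enqueue [none], visited so far: [36, 24, 49, 18, 43, 16, 19]
  queue [13] -> pop 13, enqueue [5], visited so far: [36, 24, 49, 18, 43, 16, 19, 13]
  queue [5] -> pop 5, enqueue [1], visited so far: [36, 24, 49, 18, 43, 16, 19, 13, 5]
  queue [1] -> pop 1, enqueue [none], visited so far: [36, 24, 49, 18, 43, 16, 19, 13, 5, 1]
Result: [36, 24, 49, 18, 43, 16, 19, 13, 5, 1]


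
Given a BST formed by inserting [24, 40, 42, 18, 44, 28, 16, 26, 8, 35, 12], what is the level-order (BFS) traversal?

Tree insertion order: [24, 40, 42, 18, 44, 28, 16, 26, 8, 35, 12]
Tree (level-order array): [24, 18, 40, 16, None, 28, 42, 8, None, 26, 35, None, 44, None, 12]
BFS from the root, enqueuing left then right child of each popped node:
  queue [24] -> pop 24, enqueue [18, 40], visited so far: [24]
  queue [18, 40] -> pop 18, enqueue [16], visited so far: [24, 18]
  queue [40, 16] -> pop 40, enqueue [28, 42], visited so far: [24, 18, 40]
  queue [16, 28, 42] -> pop 16, enqueue [8], visited so far: [24, 18, 40, 16]
  queue [28, 42, 8] -> pop 28, enqueue [26, 35], visited so far: [24, 18, 40, 16, 28]
  queue [42, 8, 26, 35] -> pop 42, enqueue [44], visited so far: [24, 18, 40, 16, 28, 42]
  queue [8, 26, 35, 44] -> pop 8, enqueue [12], visited so far: [24, 18, 40, 16, 28, 42, 8]
  queue [26, 35, 44, 12] -> pop 26, enqueue [none], visited so far: [24, 18, 40, 16, 28, 42, 8, 26]
  queue [35, 44, 12] -> pop 35, enqueue [none], visited so far: [24, 18, 40, 16, 28, 42, 8, 26, 35]
  queue [44, 12] -> pop 44, enqueue [none], visited so far: [24, 18, 40, 16, 28, 42, 8, 26, 35, 44]
  queue [12] -> pop 12, enqueue [none], visited so far: [24, 18, 40, 16, 28, 42, 8, 26, 35, 44, 12]
Result: [24, 18, 40, 16, 28, 42, 8, 26, 35, 44, 12]


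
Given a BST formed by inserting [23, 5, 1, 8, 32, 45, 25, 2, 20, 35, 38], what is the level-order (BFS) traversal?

Tree insertion order: [23, 5, 1, 8, 32, 45, 25, 2, 20, 35, 38]
Tree (level-order array): [23, 5, 32, 1, 8, 25, 45, None, 2, None, 20, None, None, 35, None, None, None, None, None, None, 38]
BFS from the root, enqueuing left then right child of each popped node:
  queue [23] -> pop 23, enqueue [5, 32], visited so far: [23]
  queue [5, 32] -> pop 5, enqueue [1, 8], visited so far: [23, 5]
  queue [32, 1, 8] -> pop 32, enqueue [25, 45], visited so far: [23, 5, 32]
  queue [1, 8, 25, 45] -> pop 1, enqueue [2], visited so far: [23, 5, 32, 1]
  queue [8, 25, 45, 2] -> pop 8, enqueue [20], visited so far: [23, 5, 32, 1, 8]
  queue [25, 45, 2, 20] -> pop 25, enqueue [none], visited so far: [23, 5, 32, 1, 8, 25]
  queue [45, 2, 20] -> pop 45, enqueue [35], visited so far: [23, 5, 32, 1, 8, 25, 45]
  queue [2, 20, 35] -> pop 2, enqueue [none], visited so far: [23, 5, 32, 1, 8, 25, 45, 2]
  queue [20, 35] -> pop 20, enqueue [none], visited so far: [23, 5, 32, 1, 8, 25, 45, 2, 20]
  queue [35] -> pop 35, enqueue [38], visited so far: [23, 5, 32, 1, 8, 25, 45, 2, 20, 35]
  queue [38] -> pop 38, enqueue [none], visited so far: [23, 5, 32, 1, 8, 25, 45, 2, 20, 35, 38]
Result: [23, 5, 32, 1, 8, 25, 45, 2, 20, 35, 38]


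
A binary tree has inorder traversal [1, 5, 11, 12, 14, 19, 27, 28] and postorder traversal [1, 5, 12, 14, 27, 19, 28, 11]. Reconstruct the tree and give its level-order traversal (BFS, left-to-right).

Inorder:   [1, 5, 11, 12, 14, 19, 27, 28]
Postorder: [1, 5, 12, 14, 27, 19, 28, 11]
Algorithm: postorder visits root last, so walk postorder right-to-left;
each value is the root of the current inorder slice — split it at that
value, recurse on the right subtree first, then the left.
Recursive splits:
  root=11; inorder splits into left=[1, 5], right=[12, 14, 19, 27, 28]
  root=28; inorder splits into left=[12, 14, 19, 27], right=[]
  root=19; inorder splits into left=[12, 14], right=[27]
  root=27; inorder splits into left=[], right=[]
  root=14; inorder splits into left=[12], right=[]
  root=12; inorder splits into left=[], right=[]
  root=5; inorder splits into left=[1], right=[]
  root=1; inorder splits into left=[], right=[]
Reconstructed level-order: [11, 5, 28, 1, 19, 14, 27, 12]


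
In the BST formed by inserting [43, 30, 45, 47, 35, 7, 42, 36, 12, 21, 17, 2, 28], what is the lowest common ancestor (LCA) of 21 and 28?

Tree insertion order: [43, 30, 45, 47, 35, 7, 42, 36, 12, 21, 17, 2, 28]
Tree (level-order array): [43, 30, 45, 7, 35, None, 47, 2, 12, None, 42, None, None, None, None, None, 21, 36, None, 17, 28]
In a BST, the LCA of p=21, q=28 is the first node v on the
root-to-leaf path with p <= v <= q (go left if both < v, right if both > v).
Walk from root:
  at 43: both 21 and 28 < 43, go left
  at 30: both 21 and 28 < 30, go left
  at 7: both 21 and 28 > 7, go right
  at 12: both 21 and 28 > 12, go right
  at 21: 21 <= 21 <= 28, this is the LCA
LCA = 21


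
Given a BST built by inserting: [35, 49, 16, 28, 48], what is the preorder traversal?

Tree insertion order: [35, 49, 16, 28, 48]
Tree (level-order array): [35, 16, 49, None, 28, 48]
Preorder traversal: [35, 16, 28, 49, 48]


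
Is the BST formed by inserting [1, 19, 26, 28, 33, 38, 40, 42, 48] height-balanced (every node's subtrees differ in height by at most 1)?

Tree (level-order array): [1, None, 19, None, 26, None, 28, None, 33, None, 38, None, 40, None, 42, None, 48]
Definition: a tree is height-balanced if, at every node, |h(left) - h(right)| <= 1 (empty subtree has height -1).
Bottom-up per-node check:
  node 48: h_left=-1, h_right=-1, diff=0 [OK], height=0
  node 42: h_left=-1, h_right=0, diff=1 [OK], height=1
  node 40: h_left=-1, h_right=1, diff=2 [FAIL (|-1-1|=2 > 1)], height=2
  node 38: h_left=-1, h_right=2, diff=3 [FAIL (|-1-2|=3 > 1)], height=3
  node 33: h_left=-1, h_right=3, diff=4 [FAIL (|-1-3|=4 > 1)], height=4
  node 28: h_left=-1, h_right=4, diff=5 [FAIL (|-1-4|=5 > 1)], height=5
  node 26: h_left=-1, h_right=5, diff=6 [FAIL (|-1-5|=6 > 1)], height=6
  node 19: h_left=-1, h_right=6, diff=7 [FAIL (|-1-6|=7 > 1)], height=7
  node 1: h_left=-1, h_right=7, diff=8 [FAIL (|-1-7|=8 > 1)], height=8
Node 40 violates the condition: |-1 - 1| = 2 > 1.
Result: Not balanced


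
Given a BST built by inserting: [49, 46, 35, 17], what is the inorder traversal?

Tree insertion order: [49, 46, 35, 17]
Tree (level-order array): [49, 46, None, 35, None, 17]
Inorder traversal: [17, 35, 46, 49]


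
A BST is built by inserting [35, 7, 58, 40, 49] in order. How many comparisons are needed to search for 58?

Search path for 58: 35 -> 58
Found: True
Comparisons: 2


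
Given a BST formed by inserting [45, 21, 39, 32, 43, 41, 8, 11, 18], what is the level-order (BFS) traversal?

Tree insertion order: [45, 21, 39, 32, 43, 41, 8, 11, 18]
Tree (level-order array): [45, 21, None, 8, 39, None, 11, 32, 43, None, 18, None, None, 41]
BFS from the root, enqueuing left then right child of each popped node:
  queue [45] -> pop 45, enqueue [21], visited so far: [45]
  queue [21] -> pop 21, enqueue [8, 39], visited so far: [45, 21]
  queue [8, 39] -> pop 8, enqueue [11], visited so far: [45, 21, 8]
  queue [39, 11] -> pop 39, enqueue [32, 43], visited so far: [45, 21, 8, 39]
  queue [11, 32, 43] -> pop 11, enqueue [18], visited so far: [45, 21, 8, 39, 11]
  queue [32, 43, 18] -> pop 32, enqueue [none], visited so far: [45, 21, 8, 39, 11, 32]
  queue [43, 18] -> pop 43, enqueue [41], visited so far: [45, 21, 8, 39, 11, 32, 43]
  queue [18, 41] -> pop 18, enqueue [none], visited so far: [45, 21, 8, 39, 11, 32, 43, 18]
  queue [41] -> pop 41, enqueue [none], visited so far: [45, 21, 8, 39, 11, 32, 43, 18, 41]
Result: [45, 21, 8, 39, 11, 32, 43, 18, 41]
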